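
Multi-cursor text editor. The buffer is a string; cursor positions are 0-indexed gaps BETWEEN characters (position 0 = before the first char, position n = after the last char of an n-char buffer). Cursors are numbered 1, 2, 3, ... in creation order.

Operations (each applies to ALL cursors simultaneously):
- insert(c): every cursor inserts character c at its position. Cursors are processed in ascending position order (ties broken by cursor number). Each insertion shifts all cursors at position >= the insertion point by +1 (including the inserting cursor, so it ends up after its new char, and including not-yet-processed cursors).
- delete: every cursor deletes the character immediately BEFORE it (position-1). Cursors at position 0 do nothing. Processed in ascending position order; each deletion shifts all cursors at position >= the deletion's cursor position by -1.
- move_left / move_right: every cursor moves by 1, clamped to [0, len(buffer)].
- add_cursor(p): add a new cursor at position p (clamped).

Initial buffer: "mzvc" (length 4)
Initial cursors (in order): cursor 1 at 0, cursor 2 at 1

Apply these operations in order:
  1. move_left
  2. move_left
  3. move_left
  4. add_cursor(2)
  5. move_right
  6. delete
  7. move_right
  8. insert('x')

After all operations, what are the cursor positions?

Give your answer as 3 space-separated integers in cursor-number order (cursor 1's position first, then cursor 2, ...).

Answer: 3 3 5

Derivation:
After op 1 (move_left): buffer="mzvc" (len 4), cursors c1@0 c2@0, authorship ....
After op 2 (move_left): buffer="mzvc" (len 4), cursors c1@0 c2@0, authorship ....
After op 3 (move_left): buffer="mzvc" (len 4), cursors c1@0 c2@0, authorship ....
After op 4 (add_cursor(2)): buffer="mzvc" (len 4), cursors c1@0 c2@0 c3@2, authorship ....
After op 5 (move_right): buffer="mzvc" (len 4), cursors c1@1 c2@1 c3@3, authorship ....
After op 6 (delete): buffer="zc" (len 2), cursors c1@0 c2@0 c3@1, authorship ..
After op 7 (move_right): buffer="zc" (len 2), cursors c1@1 c2@1 c3@2, authorship ..
After op 8 (insert('x')): buffer="zxxcx" (len 5), cursors c1@3 c2@3 c3@5, authorship .12.3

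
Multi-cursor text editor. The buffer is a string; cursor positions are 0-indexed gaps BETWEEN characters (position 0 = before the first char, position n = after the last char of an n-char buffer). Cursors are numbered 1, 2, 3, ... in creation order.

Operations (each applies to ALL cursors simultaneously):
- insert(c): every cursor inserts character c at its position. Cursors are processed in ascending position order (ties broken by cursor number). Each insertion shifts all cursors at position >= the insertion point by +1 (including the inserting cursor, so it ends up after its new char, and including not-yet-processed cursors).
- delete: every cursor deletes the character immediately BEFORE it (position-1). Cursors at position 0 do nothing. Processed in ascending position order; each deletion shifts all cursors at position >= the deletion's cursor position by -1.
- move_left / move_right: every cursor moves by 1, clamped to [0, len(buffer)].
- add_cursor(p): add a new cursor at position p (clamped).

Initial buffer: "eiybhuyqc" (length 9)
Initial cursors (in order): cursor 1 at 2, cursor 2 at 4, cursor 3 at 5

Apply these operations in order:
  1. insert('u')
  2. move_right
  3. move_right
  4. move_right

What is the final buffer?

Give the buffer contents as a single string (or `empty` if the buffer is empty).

Answer: eiuybuhuuyqc

Derivation:
After op 1 (insert('u')): buffer="eiuybuhuuyqc" (len 12), cursors c1@3 c2@6 c3@8, authorship ..1..2.3....
After op 2 (move_right): buffer="eiuybuhuuyqc" (len 12), cursors c1@4 c2@7 c3@9, authorship ..1..2.3....
After op 3 (move_right): buffer="eiuybuhuuyqc" (len 12), cursors c1@5 c2@8 c3@10, authorship ..1..2.3....
After op 4 (move_right): buffer="eiuybuhuuyqc" (len 12), cursors c1@6 c2@9 c3@11, authorship ..1..2.3....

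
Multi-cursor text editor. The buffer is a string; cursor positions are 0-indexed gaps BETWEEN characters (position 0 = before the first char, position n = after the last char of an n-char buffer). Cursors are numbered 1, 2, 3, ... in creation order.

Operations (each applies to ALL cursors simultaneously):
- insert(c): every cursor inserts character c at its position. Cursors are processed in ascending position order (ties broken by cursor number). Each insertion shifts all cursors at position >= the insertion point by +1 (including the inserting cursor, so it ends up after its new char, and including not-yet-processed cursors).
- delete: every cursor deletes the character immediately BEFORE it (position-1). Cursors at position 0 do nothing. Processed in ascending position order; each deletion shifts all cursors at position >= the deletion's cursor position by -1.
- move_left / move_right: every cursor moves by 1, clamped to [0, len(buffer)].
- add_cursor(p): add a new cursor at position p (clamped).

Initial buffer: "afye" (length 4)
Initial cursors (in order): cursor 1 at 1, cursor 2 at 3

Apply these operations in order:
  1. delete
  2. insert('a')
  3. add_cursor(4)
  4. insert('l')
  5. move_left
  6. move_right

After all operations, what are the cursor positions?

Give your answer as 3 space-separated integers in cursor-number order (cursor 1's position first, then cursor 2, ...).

After op 1 (delete): buffer="fe" (len 2), cursors c1@0 c2@1, authorship ..
After op 2 (insert('a')): buffer="afae" (len 4), cursors c1@1 c2@3, authorship 1.2.
After op 3 (add_cursor(4)): buffer="afae" (len 4), cursors c1@1 c2@3 c3@4, authorship 1.2.
After op 4 (insert('l')): buffer="alfalel" (len 7), cursors c1@2 c2@5 c3@7, authorship 11.22.3
After op 5 (move_left): buffer="alfalel" (len 7), cursors c1@1 c2@4 c3@6, authorship 11.22.3
After op 6 (move_right): buffer="alfalel" (len 7), cursors c1@2 c2@5 c3@7, authorship 11.22.3

Answer: 2 5 7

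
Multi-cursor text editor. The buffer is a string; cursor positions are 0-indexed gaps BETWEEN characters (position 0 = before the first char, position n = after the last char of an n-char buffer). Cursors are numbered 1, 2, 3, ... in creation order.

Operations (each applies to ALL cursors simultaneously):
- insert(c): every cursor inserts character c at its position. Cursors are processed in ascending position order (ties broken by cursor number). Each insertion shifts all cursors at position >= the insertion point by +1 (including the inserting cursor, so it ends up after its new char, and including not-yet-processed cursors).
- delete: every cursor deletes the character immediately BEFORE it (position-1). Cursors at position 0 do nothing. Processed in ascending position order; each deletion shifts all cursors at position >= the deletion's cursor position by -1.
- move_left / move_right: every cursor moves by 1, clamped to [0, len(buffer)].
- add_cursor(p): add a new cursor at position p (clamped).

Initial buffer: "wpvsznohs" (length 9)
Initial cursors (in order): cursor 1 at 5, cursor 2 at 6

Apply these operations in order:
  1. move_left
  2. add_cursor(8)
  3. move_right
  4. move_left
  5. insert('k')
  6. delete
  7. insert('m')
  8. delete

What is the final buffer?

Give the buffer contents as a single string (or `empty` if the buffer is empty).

After op 1 (move_left): buffer="wpvsznohs" (len 9), cursors c1@4 c2@5, authorship .........
After op 2 (add_cursor(8)): buffer="wpvsznohs" (len 9), cursors c1@4 c2@5 c3@8, authorship .........
After op 3 (move_right): buffer="wpvsznohs" (len 9), cursors c1@5 c2@6 c3@9, authorship .........
After op 4 (move_left): buffer="wpvsznohs" (len 9), cursors c1@4 c2@5 c3@8, authorship .........
After op 5 (insert('k')): buffer="wpvskzknohks" (len 12), cursors c1@5 c2@7 c3@11, authorship ....1.2...3.
After op 6 (delete): buffer="wpvsznohs" (len 9), cursors c1@4 c2@5 c3@8, authorship .........
After op 7 (insert('m')): buffer="wpvsmzmnohms" (len 12), cursors c1@5 c2@7 c3@11, authorship ....1.2...3.
After op 8 (delete): buffer="wpvsznohs" (len 9), cursors c1@4 c2@5 c3@8, authorship .........

Answer: wpvsznohs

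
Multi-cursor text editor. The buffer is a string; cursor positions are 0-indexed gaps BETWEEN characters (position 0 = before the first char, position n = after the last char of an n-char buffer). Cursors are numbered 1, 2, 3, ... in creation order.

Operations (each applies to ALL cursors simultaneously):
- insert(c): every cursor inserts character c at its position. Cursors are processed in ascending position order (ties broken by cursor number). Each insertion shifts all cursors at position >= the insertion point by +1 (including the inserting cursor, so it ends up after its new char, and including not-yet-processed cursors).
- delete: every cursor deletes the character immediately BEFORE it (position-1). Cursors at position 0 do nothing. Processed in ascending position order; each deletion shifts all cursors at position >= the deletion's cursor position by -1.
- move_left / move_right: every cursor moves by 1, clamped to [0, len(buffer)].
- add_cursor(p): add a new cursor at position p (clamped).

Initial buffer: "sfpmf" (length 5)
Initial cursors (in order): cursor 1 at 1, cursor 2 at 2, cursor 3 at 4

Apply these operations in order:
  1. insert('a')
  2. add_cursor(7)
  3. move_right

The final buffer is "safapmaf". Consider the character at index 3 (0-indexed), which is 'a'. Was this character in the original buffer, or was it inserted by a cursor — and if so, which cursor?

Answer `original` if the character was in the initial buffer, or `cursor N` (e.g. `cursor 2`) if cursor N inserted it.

Answer: cursor 2

Derivation:
After op 1 (insert('a')): buffer="safapmaf" (len 8), cursors c1@2 c2@4 c3@7, authorship .1.2..3.
After op 2 (add_cursor(7)): buffer="safapmaf" (len 8), cursors c1@2 c2@4 c3@7 c4@7, authorship .1.2..3.
After op 3 (move_right): buffer="safapmaf" (len 8), cursors c1@3 c2@5 c3@8 c4@8, authorship .1.2..3.
Authorship (.=original, N=cursor N): . 1 . 2 . . 3 .
Index 3: author = 2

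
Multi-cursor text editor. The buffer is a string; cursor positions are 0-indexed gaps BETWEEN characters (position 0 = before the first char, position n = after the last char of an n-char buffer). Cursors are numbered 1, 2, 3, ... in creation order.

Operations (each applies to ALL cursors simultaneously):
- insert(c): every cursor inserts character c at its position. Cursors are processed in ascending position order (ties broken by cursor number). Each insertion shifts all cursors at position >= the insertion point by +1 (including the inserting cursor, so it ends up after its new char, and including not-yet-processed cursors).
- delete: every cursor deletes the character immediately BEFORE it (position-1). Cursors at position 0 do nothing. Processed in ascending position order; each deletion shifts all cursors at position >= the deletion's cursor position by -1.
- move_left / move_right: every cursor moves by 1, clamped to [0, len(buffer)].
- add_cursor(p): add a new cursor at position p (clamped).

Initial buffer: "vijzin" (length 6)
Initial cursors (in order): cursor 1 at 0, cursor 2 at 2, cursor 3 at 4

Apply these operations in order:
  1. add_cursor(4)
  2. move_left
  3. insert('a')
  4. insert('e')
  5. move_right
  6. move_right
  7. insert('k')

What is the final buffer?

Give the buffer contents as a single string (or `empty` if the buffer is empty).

Answer: aevakeijkaaeezikkn

Derivation:
After op 1 (add_cursor(4)): buffer="vijzin" (len 6), cursors c1@0 c2@2 c3@4 c4@4, authorship ......
After op 2 (move_left): buffer="vijzin" (len 6), cursors c1@0 c2@1 c3@3 c4@3, authorship ......
After op 3 (insert('a')): buffer="avaijaazin" (len 10), cursors c1@1 c2@3 c3@7 c4@7, authorship 1.2..34...
After op 4 (insert('e')): buffer="aevaeijaaeezin" (len 14), cursors c1@2 c2@5 c3@11 c4@11, authorship 11.22..3434...
After op 5 (move_right): buffer="aevaeijaaeezin" (len 14), cursors c1@3 c2@6 c3@12 c4@12, authorship 11.22..3434...
After op 6 (move_right): buffer="aevaeijaaeezin" (len 14), cursors c1@4 c2@7 c3@13 c4@13, authorship 11.22..3434...
After op 7 (insert('k')): buffer="aevakeijkaaeezikkn" (len 18), cursors c1@5 c2@9 c3@17 c4@17, authorship 11.212..23434..34.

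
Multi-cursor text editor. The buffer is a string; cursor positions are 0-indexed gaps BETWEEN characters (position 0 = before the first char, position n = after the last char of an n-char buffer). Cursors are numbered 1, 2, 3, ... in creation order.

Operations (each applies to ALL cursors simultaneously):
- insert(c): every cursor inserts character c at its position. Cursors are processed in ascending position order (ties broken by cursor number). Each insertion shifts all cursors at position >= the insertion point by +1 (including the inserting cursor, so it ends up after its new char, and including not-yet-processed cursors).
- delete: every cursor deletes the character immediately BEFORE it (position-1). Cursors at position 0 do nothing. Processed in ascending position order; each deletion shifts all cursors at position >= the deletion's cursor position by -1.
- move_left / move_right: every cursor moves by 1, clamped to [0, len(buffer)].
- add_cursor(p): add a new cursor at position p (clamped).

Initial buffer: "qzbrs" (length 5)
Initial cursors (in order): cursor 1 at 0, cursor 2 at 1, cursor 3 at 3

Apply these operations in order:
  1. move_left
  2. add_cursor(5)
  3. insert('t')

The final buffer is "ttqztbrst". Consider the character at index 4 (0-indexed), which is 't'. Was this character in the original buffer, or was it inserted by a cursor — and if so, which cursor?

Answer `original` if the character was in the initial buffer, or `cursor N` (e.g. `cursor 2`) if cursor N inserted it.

Answer: cursor 3

Derivation:
After op 1 (move_left): buffer="qzbrs" (len 5), cursors c1@0 c2@0 c3@2, authorship .....
After op 2 (add_cursor(5)): buffer="qzbrs" (len 5), cursors c1@0 c2@0 c3@2 c4@5, authorship .....
After op 3 (insert('t')): buffer="ttqztbrst" (len 9), cursors c1@2 c2@2 c3@5 c4@9, authorship 12..3...4
Authorship (.=original, N=cursor N): 1 2 . . 3 . . . 4
Index 4: author = 3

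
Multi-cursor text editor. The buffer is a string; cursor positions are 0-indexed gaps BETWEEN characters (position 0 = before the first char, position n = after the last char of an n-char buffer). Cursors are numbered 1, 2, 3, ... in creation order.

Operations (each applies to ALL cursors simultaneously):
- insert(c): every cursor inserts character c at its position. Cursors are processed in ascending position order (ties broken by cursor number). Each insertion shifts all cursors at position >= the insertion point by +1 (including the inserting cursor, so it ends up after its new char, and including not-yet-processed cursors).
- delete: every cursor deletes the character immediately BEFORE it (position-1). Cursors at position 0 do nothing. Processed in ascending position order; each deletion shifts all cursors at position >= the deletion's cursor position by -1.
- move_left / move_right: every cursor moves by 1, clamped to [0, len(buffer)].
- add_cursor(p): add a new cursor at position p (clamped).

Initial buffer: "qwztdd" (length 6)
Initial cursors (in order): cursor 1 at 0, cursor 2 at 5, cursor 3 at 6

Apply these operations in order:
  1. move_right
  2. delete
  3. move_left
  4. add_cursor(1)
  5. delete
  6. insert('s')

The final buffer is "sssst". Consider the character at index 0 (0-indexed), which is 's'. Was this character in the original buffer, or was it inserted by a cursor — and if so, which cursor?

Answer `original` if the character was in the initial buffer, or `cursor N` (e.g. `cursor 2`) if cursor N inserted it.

Answer: cursor 1

Derivation:
After op 1 (move_right): buffer="qwztdd" (len 6), cursors c1@1 c2@6 c3@6, authorship ......
After op 2 (delete): buffer="wzt" (len 3), cursors c1@0 c2@3 c3@3, authorship ...
After op 3 (move_left): buffer="wzt" (len 3), cursors c1@0 c2@2 c3@2, authorship ...
After op 4 (add_cursor(1)): buffer="wzt" (len 3), cursors c1@0 c4@1 c2@2 c3@2, authorship ...
After op 5 (delete): buffer="t" (len 1), cursors c1@0 c2@0 c3@0 c4@0, authorship .
After op 6 (insert('s')): buffer="sssst" (len 5), cursors c1@4 c2@4 c3@4 c4@4, authorship 1234.
Authorship (.=original, N=cursor N): 1 2 3 4 .
Index 0: author = 1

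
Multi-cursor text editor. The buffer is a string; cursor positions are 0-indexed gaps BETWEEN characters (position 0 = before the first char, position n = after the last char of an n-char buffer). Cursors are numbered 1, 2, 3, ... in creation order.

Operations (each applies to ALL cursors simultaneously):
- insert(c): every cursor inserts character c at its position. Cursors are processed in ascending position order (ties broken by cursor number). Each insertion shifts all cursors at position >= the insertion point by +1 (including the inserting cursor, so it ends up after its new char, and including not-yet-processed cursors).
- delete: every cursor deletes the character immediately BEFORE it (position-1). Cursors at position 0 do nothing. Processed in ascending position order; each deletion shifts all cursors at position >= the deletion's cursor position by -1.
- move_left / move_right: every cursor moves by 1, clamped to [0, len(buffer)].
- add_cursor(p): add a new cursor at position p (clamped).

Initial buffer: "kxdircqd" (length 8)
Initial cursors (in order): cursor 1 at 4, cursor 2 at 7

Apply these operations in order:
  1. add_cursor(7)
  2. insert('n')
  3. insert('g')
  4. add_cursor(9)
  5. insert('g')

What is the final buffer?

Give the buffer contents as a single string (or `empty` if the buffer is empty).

Answer: kxdinggrcqgnnggggd

Derivation:
After op 1 (add_cursor(7)): buffer="kxdircqd" (len 8), cursors c1@4 c2@7 c3@7, authorship ........
After op 2 (insert('n')): buffer="kxdinrcqnnd" (len 11), cursors c1@5 c2@10 c3@10, authorship ....1...23.
After op 3 (insert('g')): buffer="kxdingrcqnnggd" (len 14), cursors c1@6 c2@13 c3@13, authorship ....11...2323.
After op 4 (add_cursor(9)): buffer="kxdingrcqnnggd" (len 14), cursors c1@6 c4@9 c2@13 c3@13, authorship ....11...2323.
After op 5 (insert('g')): buffer="kxdinggrcqgnnggggd" (len 18), cursors c1@7 c4@11 c2@17 c3@17, authorship ....111...4232323.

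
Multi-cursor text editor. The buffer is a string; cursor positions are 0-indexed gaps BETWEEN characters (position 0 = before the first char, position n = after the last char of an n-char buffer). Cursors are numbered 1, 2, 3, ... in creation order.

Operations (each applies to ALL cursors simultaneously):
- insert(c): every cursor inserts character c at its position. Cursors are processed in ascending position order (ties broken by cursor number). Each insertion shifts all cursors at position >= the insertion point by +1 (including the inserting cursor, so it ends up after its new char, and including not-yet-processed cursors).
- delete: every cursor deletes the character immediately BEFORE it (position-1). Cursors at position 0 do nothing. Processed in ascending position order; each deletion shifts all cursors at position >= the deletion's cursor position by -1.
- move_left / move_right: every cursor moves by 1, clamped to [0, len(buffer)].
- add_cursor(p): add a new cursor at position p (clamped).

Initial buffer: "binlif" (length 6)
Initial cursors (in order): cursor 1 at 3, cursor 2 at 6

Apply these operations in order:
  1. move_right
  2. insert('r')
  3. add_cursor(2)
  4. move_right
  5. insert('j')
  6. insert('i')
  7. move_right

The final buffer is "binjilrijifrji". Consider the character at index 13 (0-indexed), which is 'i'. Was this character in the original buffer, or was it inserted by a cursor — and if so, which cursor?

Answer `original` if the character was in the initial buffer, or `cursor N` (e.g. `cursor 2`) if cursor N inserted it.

Answer: cursor 2

Derivation:
After op 1 (move_right): buffer="binlif" (len 6), cursors c1@4 c2@6, authorship ......
After op 2 (insert('r')): buffer="binlrifr" (len 8), cursors c1@5 c2@8, authorship ....1..2
After op 3 (add_cursor(2)): buffer="binlrifr" (len 8), cursors c3@2 c1@5 c2@8, authorship ....1..2
After op 4 (move_right): buffer="binlrifr" (len 8), cursors c3@3 c1@6 c2@8, authorship ....1..2
After op 5 (insert('j')): buffer="binjlrijfrj" (len 11), cursors c3@4 c1@8 c2@11, authorship ...3.1.1.22
After op 6 (insert('i')): buffer="binjilrijifrji" (len 14), cursors c3@5 c1@10 c2@14, authorship ...33.1.11.222
After op 7 (move_right): buffer="binjilrijifrji" (len 14), cursors c3@6 c1@11 c2@14, authorship ...33.1.11.222
Authorship (.=original, N=cursor N): . . . 3 3 . 1 . 1 1 . 2 2 2
Index 13: author = 2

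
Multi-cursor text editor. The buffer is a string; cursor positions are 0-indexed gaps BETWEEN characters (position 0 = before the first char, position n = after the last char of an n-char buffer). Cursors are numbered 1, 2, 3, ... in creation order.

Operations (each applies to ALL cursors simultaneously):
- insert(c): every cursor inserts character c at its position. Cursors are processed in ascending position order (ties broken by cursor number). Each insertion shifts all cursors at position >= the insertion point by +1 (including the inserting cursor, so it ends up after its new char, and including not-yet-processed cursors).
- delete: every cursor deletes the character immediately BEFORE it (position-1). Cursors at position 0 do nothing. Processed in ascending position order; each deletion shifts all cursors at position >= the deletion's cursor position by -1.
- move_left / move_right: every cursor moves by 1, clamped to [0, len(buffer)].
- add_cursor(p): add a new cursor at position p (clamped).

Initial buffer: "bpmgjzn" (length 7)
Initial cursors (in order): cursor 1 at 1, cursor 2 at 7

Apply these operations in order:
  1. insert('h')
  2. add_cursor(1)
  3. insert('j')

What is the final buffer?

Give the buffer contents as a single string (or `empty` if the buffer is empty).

After op 1 (insert('h')): buffer="bhpmgjznh" (len 9), cursors c1@2 c2@9, authorship .1......2
After op 2 (add_cursor(1)): buffer="bhpmgjznh" (len 9), cursors c3@1 c1@2 c2@9, authorship .1......2
After op 3 (insert('j')): buffer="bjhjpmgjznhj" (len 12), cursors c3@2 c1@4 c2@12, authorship .311......22

Answer: bjhjpmgjznhj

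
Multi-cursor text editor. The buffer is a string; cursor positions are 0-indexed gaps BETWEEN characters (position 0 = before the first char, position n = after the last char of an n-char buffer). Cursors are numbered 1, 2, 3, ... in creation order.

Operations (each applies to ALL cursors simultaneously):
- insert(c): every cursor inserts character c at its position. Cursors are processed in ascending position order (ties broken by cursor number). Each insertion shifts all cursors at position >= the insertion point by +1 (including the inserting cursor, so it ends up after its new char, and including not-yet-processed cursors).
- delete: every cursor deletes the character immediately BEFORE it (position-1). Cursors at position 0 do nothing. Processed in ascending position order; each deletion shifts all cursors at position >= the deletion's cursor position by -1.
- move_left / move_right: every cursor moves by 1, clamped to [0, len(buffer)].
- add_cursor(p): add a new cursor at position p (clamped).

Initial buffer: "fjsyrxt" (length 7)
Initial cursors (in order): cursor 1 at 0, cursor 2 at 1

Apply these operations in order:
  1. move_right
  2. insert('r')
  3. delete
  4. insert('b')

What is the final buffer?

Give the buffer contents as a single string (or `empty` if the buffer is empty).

Answer: fbjbsyrxt

Derivation:
After op 1 (move_right): buffer="fjsyrxt" (len 7), cursors c1@1 c2@2, authorship .......
After op 2 (insert('r')): buffer="frjrsyrxt" (len 9), cursors c1@2 c2@4, authorship .1.2.....
After op 3 (delete): buffer="fjsyrxt" (len 7), cursors c1@1 c2@2, authorship .......
After op 4 (insert('b')): buffer="fbjbsyrxt" (len 9), cursors c1@2 c2@4, authorship .1.2.....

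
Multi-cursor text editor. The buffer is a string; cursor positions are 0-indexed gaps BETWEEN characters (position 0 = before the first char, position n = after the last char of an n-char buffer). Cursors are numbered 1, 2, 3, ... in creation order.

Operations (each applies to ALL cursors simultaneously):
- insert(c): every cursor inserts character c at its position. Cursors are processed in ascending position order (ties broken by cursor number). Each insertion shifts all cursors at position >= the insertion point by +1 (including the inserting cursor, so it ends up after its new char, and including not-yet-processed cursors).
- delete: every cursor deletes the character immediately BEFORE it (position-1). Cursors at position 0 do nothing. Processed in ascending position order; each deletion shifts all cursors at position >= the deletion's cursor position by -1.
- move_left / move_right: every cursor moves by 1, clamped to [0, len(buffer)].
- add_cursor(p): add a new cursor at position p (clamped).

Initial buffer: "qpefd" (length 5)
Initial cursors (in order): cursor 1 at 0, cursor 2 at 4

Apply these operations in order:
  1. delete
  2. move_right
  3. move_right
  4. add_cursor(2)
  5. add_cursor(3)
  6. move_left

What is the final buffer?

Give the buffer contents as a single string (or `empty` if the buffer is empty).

Answer: qped

Derivation:
After op 1 (delete): buffer="qped" (len 4), cursors c1@0 c2@3, authorship ....
After op 2 (move_right): buffer="qped" (len 4), cursors c1@1 c2@4, authorship ....
After op 3 (move_right): buffer="qped" (len 4), cursors c1@2 c2@4, authorship ....
After op 4 (add_cursor(2)): buffer="qped" (len 4), cursors c1@2 c3@2 c2@4, authorship ....
After op 5 (add_cursor(3)): buffer="qped" (len 4), cursors c1@2 c3@2 c4@3 c2@4, authorship ....
After op 6 (move_left): buffer="qped" (len 4), cursors c1@1 c3@1 c4@2 c2@3, authorship ....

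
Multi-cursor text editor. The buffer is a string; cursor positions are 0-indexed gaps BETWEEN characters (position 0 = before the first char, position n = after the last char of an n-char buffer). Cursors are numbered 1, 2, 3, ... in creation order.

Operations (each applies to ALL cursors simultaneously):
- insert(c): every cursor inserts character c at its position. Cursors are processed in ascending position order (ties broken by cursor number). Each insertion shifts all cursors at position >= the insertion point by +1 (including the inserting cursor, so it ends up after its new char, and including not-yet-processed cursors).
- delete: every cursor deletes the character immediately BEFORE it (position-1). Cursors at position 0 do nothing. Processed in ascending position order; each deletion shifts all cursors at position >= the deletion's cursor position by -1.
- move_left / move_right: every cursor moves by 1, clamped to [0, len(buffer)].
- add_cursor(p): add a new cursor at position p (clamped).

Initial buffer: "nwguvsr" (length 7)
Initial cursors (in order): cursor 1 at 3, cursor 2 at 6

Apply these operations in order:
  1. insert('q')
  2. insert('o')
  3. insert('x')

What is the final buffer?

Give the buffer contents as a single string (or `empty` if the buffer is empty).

Answer: nwgqoxuvsqoxr

Derivation:
After op 1 (insert('q')): buffer="nwgquvsqr" (len 9), cursors c1@4 c2@8, authorship ...1...2.
After op 2 (insert('o')): buffer="nwgqouvsqor" (len 11), cursors c1@5 c2@10, authorship ...11...22.
After op 3 (insert('x')): buffer="nwgqoxuvsqoxr" (len 13), cursors c1@6 c2@12, authorship ...111...222.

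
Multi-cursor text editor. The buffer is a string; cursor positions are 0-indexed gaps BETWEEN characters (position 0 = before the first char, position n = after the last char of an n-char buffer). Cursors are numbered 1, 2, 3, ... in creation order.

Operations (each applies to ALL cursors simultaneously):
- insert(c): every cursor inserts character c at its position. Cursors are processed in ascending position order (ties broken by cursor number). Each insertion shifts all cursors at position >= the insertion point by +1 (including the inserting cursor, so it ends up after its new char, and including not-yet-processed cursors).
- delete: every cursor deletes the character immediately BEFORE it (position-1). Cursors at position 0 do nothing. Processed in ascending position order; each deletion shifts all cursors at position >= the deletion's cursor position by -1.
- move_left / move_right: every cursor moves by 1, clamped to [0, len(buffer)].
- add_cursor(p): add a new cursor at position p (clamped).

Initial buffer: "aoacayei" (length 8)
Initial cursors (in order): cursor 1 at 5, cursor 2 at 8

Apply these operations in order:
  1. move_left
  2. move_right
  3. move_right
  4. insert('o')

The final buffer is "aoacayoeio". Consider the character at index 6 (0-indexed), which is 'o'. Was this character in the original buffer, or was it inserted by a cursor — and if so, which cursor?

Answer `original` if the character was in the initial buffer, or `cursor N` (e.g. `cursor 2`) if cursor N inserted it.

After op 1 (move_left): buffer="aoacayei" (len 8), cursors c1@4 c2@7, authorship ........
After op 2 (move_right): buffer="aoacayei" (len 8), cursors c1@5 c2@8, authorship ........
After op 3 (move_right): buffer="aoacayei" (len 8), cursors c1@6 c2@8, authorship ........
After op 4 (insert('o')): buffer="aoacayoeio" (len 10), cursors c1@7 c2@10, authorship ......1..2
Authorship (.=original, N=cursor N): . . . . . . 1 . . 2
Index 6: author = 1

Answer: cursor 1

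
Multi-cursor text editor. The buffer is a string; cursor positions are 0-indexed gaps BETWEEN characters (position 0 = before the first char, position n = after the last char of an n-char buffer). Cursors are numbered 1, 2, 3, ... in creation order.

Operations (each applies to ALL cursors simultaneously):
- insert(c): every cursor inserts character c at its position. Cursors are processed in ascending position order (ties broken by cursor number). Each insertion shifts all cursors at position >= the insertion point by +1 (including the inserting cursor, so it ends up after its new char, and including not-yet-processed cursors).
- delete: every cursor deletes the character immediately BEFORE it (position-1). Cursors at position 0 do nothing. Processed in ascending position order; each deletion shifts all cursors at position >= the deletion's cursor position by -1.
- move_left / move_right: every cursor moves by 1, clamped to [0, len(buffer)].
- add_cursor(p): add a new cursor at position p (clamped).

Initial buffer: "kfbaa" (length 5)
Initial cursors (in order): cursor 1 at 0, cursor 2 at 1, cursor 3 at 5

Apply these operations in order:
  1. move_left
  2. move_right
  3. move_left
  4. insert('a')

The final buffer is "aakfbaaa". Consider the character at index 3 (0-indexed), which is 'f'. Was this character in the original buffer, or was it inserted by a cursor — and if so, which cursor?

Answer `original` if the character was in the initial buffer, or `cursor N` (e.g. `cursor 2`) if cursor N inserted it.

Answer: original

Derivation:
After op 1 (move_left): buffer="kfbaa" (len 5), cursors c1@0 c2@0 c3@4, authorship .....
After op 2 (move_right): buffer="kfbaa" (len 5), cursors c1@1 c2@1 c3@5, authorship .....
After op 3 (move_left): buffer="kfbaa" (len 5), cursors c1@0 c2@0 c3@4, authorship .....
After op 4 (insert('a')): buffer="aakfbaaa" (len 8), cursors c1@2 c2@2 c3@7, authorship 12....3.
Authorship (.=original, N=cursor N): 1 2 . . . . 3 .
Index 3: author = original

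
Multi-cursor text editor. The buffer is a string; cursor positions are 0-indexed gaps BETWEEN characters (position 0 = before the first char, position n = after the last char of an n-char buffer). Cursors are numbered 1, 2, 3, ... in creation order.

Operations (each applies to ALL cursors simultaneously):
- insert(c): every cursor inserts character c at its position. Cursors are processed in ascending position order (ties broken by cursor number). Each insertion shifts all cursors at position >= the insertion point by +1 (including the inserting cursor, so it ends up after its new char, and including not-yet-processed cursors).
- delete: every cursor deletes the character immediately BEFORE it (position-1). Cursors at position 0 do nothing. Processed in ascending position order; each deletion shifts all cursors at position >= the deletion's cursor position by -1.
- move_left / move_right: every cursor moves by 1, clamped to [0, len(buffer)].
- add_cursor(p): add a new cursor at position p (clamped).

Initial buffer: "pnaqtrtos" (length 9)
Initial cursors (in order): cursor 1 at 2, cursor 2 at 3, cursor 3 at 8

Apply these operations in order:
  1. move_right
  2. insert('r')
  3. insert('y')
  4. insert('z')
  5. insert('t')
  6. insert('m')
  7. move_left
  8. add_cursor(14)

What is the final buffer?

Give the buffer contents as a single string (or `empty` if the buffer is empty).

Answer: pnaryztmqryztmtrtosryztm

Derivation:
After op 1 (move_right): buffer="pnaqtrtos" (len 9), cursors c1@3 c2@4 c3@9, authorship .........
After op 2 (insert('r')): buffer="pnarqrtrtosr" (len 12), cursors c1@4 c2@6 c3@12, authorship ...1.2.....3
After op 3 (insert('y')): buffer="pnaryqrytrtosry" (len 15), cursors c1@5 c2@8 c3@15, authorship ...11.22.....33
After op 4 (insert('z')): buffer="pnaryzqryztrtosryz" (len 18), cursors c1@6 c2@10 c3@18, authorship ...111.222.....333
After op 5 (insert('t')): buffer="pnaryztqryzttrtosryzt" (len 21), cursors c1@7 c2@12 c3@21, authorship ...1111.2222.....3333
After op 6 (insert('m')): buffer="pnaryztmqryztmtrtosryztm" (len 24), cursors c1@8 c2@14 c3@24, authorship ...11111.22222.....33333
After op 7 (move_left): buffer="pnaryztmqryztmtrtosryztm" (len 24), cursors c1@7 c2@13 c3@23, authorship ...11111.22222.....33333
After op 8 (add_cursor(14)): buffer="pnaryztmqryztmtrtosryztm" (len 24), cursors c1@7 c2@13 c4@14 c3@23, authorship ...11111.22222.....33333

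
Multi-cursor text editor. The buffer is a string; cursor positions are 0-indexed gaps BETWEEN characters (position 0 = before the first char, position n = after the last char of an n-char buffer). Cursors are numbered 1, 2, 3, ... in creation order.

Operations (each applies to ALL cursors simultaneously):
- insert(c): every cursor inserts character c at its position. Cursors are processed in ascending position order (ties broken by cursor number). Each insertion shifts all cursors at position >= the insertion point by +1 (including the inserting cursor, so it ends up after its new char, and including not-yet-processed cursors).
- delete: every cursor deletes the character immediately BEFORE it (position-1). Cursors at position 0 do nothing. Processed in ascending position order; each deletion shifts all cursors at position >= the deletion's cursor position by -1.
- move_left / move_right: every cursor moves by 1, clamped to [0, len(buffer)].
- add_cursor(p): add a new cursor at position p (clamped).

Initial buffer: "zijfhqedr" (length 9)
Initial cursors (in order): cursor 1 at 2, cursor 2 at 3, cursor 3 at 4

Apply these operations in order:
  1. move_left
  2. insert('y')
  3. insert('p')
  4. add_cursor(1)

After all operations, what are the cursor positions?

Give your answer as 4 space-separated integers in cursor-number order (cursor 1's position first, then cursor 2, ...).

Answer: 3 6 9 1

Derivation:
After op 1 (move_left): buffer="zijfhqedr" (len 9), cursors c1@1 c2@2 c3@3, authorship .........
After op 2 (insert('y')): buffer="zyiyjyfhqedr" (len 12), cursors c1@2 c2@4 c3@6, authorship .1.2.3......
After op 3 (insert('p')): buffer="zypiypjypfhqedr" (len 15), cursors c1@3 c2@6 c3@9, authorship .11.22.33......
After op 4 (add_cursor(1)): buffer="zypiypjypfhqedr" (len 15), cursors c4@1 c1@3 c2@6 c3@9, authorship .11.22.33......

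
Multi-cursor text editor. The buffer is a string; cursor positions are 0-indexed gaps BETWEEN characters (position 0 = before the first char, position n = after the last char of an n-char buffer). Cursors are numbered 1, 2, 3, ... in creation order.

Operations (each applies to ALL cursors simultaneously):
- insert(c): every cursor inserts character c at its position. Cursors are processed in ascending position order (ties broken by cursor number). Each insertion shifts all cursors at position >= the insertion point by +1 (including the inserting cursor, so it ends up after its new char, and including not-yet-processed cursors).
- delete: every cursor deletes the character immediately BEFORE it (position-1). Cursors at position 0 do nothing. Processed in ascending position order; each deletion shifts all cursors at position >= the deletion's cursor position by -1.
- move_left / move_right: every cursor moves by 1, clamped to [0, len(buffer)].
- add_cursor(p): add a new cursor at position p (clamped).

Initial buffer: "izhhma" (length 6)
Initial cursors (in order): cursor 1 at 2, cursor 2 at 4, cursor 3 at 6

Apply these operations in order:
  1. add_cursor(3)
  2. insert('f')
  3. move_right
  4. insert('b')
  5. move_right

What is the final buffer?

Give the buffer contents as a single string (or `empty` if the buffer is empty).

After op 1 (add_cursor(3)): buffer="izhhma" (len 6), cursors c1@2 c4@3 c2@4 c3@6, authorship ......
After op 2 (insert('f')): buffer="izfhfhfmaf" (len 10), cursors c1@3 c4@5 c2@7 c3@10, authorship ..1.4.2..3
After op 3 (move_right): buffer="izfhfhfmaf" (len 10), cursors c1@4 c4@6 c2@8 c3@10, authorship ..1.4.2..3
After op 4 (insert('b')): buffer="izfhbfhbfmbafb" (len 14), cursors c1@5 c4@8 c2@11 c3@14, authorship ..1.14.42.2.33
After op 5 (move_right): buffer="izfhbfhbfmbafb" (len 14), cursors c1@6 c4@9 c2@12 c3@14, authorship ..1.14.42.2.33

Answer: izfhbfhbfmbafb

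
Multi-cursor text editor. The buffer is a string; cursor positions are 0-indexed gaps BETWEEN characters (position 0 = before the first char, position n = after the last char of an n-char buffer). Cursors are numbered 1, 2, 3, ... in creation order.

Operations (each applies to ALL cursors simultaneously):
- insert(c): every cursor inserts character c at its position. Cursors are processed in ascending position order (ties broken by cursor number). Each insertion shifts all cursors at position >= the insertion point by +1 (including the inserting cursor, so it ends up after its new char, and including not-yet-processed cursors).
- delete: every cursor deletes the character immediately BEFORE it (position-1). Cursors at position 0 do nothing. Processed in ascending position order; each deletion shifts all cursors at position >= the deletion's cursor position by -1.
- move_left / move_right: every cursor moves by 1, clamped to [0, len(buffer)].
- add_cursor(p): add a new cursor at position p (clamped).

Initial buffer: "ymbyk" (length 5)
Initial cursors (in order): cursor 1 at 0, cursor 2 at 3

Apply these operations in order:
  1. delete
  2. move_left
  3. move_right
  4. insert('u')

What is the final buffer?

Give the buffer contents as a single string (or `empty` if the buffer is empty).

After op 1 (delete): buffer="ymyk" (len 4), cursors c1@0 c2@2, authorship ....
After op 2 (move_left): buffer="ymyk" (len 4), cursors c1@0 c2@1, authorship ....
After op 3 (move_right): buffer="ymyk" (len 4), cursors c1@1 c2@2, authorship ....
After op 4 (insert('u')): buffer="yumuyk" (len 6), cursors c1@2 c2@4, authorship .1.2..

Answer: yumuyk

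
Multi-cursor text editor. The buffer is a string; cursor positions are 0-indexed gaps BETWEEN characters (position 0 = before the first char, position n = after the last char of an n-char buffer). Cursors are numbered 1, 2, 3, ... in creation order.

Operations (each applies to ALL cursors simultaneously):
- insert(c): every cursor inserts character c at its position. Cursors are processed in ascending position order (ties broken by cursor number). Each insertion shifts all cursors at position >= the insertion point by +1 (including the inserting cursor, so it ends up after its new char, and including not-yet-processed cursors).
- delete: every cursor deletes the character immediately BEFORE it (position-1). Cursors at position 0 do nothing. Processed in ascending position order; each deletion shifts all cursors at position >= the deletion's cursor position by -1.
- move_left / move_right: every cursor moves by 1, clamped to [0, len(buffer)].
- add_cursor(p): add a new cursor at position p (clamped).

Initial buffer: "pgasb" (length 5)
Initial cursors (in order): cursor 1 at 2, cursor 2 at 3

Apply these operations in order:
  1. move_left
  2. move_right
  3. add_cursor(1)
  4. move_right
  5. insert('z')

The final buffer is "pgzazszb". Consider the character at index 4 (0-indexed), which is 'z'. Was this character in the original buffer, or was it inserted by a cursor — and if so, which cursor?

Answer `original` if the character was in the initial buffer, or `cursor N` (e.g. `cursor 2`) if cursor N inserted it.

After op 1 (move_left): buffer="pgasb" (len 5), cursors c1@1 c2@2, authorship .....
After op 2 (move_right): buffer="pgasb" (len 5), cursors c1@2 c2@3, authorship .....
After op 3 (add_cursor(1)): buffer="pgasb" (len 5), cursors c3@1 c1@2 c2@3, authorship .....
After op 4 (move_right): buffer="pgasb" (len 5), cursors c3@2 c1@3 c2@4, authorship .....
After op 5 (insert('z')): buffer="pgzazszb" (len 8), cursors c3@3 c1@5 c2@7, authorship ..3.1.2.
Authorship (.=original, N=cursor N): . . 3 . 1 . 2 .
Index 4: author = 1

Answer: cursor 1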